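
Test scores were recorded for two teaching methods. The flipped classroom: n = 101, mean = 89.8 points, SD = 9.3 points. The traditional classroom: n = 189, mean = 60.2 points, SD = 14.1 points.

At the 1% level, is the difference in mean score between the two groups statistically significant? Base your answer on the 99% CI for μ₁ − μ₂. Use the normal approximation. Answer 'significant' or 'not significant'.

Standard errors of each mean: 9.3/√101 = 0.9254 and 14.1/√189 = 1.0256.
SE(x̄₁ − x̄₂) = √(0.9254² + 1.0256²) = 1.3814 for independent samples with unequal variances.
With z* = 2.576, the margin is 2.576 × 1.3814 = 3.5585.
x̄₁ − x̄₂ = 89.8 − 60.2 = 29.6000; the interval is 29.6000 ± 3.5585 = (26.0415, 33.1585).
The interval (26.0415, 33.1585) does not contain 0, so the difference is significant.

significant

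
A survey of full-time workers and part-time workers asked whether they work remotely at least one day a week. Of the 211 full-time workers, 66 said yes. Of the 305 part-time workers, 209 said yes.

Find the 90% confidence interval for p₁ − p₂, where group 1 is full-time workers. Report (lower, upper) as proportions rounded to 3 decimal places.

Sample proportions: 66/211 = 0.3128, 209/305 = 0.6852.
Each SE is √(p̂(1−p̂)/n): √(0.3128·0.6872/211) = 0.03192 and √(0.6852·0.3148/305) = 0.02659.
SE(p̂₁ − p̂₂) = √(SE₁² + SE₂²) = √(0.0010188864 + 0.0007070281) = 0.04154, since the two samples are independent.
At 90% confidence z* = 1.645; margin = 1.645 × 0.04154 = 0.06833.
The difference is 0.3128 − 0.6852 = -0.3724, so the interval is -0.3724 ± 0.06833 = (-0.441, -0.304).

(-0.441, -0.304)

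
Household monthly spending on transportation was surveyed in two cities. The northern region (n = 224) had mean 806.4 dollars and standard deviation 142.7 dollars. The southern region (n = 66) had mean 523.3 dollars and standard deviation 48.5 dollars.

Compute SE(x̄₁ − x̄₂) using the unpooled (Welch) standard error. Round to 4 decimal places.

Standard errors of each mean: 142.7/√224 = 9.5345 and 48.5/√66 = 5.9699.
SE(x̄₁ − x̄₂) = √(9.5345² + 5.9699²) = 11.2493 for independent samples with unequal variances.

11.2493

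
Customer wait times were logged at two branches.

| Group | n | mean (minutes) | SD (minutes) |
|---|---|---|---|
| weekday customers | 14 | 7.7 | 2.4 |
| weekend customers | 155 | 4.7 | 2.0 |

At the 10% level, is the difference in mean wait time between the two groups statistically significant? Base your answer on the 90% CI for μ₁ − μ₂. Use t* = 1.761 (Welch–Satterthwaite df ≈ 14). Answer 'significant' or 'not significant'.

SE₁ = s₁/√n₁ = 2.4/√14 = 0.6414; SE₂ = 2.0/√155 = 0.1606.
Independent samples, unequal variances: SE_diff = √(SE₁² + SE₂²) = √(0.41139396 + 0.02579236) = 0.6612.
t* = 1.761, so margin of error = 1.761 × 0.6612 = 1.1644.
Difference in means = 7.7 − 4.7 = 3.0000.
3.0000 ± 1.1644 → (1.8356, 4.1644).
The interval (1.8356, 4.1644) does not contain 0, so the difference is significant.

significant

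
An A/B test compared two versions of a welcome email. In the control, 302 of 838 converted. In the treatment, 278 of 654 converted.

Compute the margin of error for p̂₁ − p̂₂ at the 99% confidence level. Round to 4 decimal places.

0.0656

First, p̂₁ = 302/838 = 0.3604; p̂₂ = 278/654 = 0.4251.
The two standard errors are √(0.3604×0.6396/838) = 0.01659 and √(0.4251×0.5749/654) = 0.01933.
Because the samples are independent, SE_diff = √(0.01659² + 0.01933²) = 0.02547.
Using z* = 2.576 for 99%, ME = 2.576 × 0.02547 = 0.06561.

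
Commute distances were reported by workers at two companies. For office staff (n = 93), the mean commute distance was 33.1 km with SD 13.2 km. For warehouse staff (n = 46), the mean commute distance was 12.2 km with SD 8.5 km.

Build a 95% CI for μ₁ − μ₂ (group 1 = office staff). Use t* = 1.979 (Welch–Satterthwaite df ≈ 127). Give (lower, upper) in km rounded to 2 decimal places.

SE₁ = s₁/√n₁ = 13.2/√93 = 1.3688; SE₂ = 8.5/√46 = 1.2533.
Independent samples, unequal variances: SE_diff = √(SE₁² + SE₂²) = √(1.87361344 + 1.57076089) = 1.8559.
t* = 1.979, so margin of error = 1.979 × 1.8559 = 3.6728.
Difference in means = 33.1 − 12.2 = 20.9000.
20.9000 ± 3.6728 → (17.23, 24.57).

(17.23, 24.57)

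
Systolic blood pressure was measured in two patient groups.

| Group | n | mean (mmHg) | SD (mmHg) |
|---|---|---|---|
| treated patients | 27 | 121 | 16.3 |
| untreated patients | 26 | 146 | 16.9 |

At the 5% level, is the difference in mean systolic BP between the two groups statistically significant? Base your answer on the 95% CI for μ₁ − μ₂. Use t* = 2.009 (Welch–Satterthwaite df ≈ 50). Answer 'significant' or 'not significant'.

Per-group SEs: s₁/√n₁ = 16.3/√27 = 3.1369, s₂/√n₂ = 16.9/√26 = 3.3144.
Unpooled SE of the difference: √(9.84014161 + 10.98524736) = 4.5635.
Margin of error = t* · SE = 2.009 × 4.5635 = 9.1681.
x̄₁ − x̄₂ = 121 − 146 = -25.0000.
CI: -25.0000 ± 9.1681 = (-34.1681, -15.8319).
The interval (-34.1681, -15.8319) does not contain 0, so the difference is significant.

significant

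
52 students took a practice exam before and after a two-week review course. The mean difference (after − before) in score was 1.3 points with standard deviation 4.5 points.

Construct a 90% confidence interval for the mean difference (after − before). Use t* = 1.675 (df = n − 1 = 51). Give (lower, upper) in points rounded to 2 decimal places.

This is a matched-pairs design, so SE = s_d/√n = 4.5/√52 = 0.6240.
Margin = 1.675 × 0.6240 = 1.0452; the interval is 1.3 ± 1.0452 = (0.25, 2.35).

(0.25, 2.35)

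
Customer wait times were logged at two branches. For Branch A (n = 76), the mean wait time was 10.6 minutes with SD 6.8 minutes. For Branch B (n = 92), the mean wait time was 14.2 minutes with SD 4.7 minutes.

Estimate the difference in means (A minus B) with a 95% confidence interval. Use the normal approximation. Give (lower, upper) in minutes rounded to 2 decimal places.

SE₁ = s₁/√n₁ = 6.8/√76 = 0.7800; SE₂ = 4.7/√92 = 0.4900.
Independent samples, unequal variances: SE_diff = √(SE₁² + SE₂²) = √(0.6084 + 0.2401) = 0.9211.
z* = 1.960, so margin of error = 1.960 × 0.9211 = 1.8054.
Difference in means = 10.6 − 14.2 = -3.6000.
-3.6000 ± 1.8054 → (-5.41, -1.79).

(-5.41, -1.79)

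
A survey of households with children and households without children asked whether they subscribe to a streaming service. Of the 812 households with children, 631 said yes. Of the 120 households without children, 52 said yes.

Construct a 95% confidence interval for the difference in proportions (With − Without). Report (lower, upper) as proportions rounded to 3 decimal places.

(0.251, 0.437)

p̂₁ = 631/812 = 0.7771 and p̂₂ = 52/120 = 0.4333.
SE₁ = √(p̂₁(1−p̂₁)/n₁) = √(0.7771·0.2229/812) = 0.01461; SE₂ = √(0.4333·0.5667/120) = 0.04524.
Independent samples: SE of the difference = √(SE₁² + SE₂²) = √(0.0002134521 + 0.0020466576) = 0.04754.
z* for 95% confidence is 1.960, so the margin of error is 1.960 × 0.04754 = 0.09318.
Point estimate p̂₁ − p̂₂ = 0.7771 − 0.4333 = 0.3438.
0.3438 ± 0.09318 → (0.251, 0.437).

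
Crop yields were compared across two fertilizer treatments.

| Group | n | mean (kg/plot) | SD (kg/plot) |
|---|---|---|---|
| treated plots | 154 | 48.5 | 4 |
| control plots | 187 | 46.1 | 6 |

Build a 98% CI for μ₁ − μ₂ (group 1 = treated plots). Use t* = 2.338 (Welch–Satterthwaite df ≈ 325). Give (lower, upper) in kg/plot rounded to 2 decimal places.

SE₁ = s₁/√n₁ = 4/√154 = 0.3223; SE₂ = 6/√187 = 0.4388.
Independent samples, unequal variances: SE_diff = √(SE₁² + SE₂²) = √(0.10387729 + 0.19254544) = 0.5444.
t* = 2.338, so margin of error = 2.338 × 0.5444 = 1.2728.
Difference in means = 48.5 − 46.1 = 2.4000.
2.4000 ± 1.2728 → (1.13, 3.67).

(1.13, 3.67)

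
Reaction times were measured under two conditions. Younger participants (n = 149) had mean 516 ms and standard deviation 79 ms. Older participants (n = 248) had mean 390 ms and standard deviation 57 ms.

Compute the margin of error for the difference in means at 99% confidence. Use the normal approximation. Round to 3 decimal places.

19.102

SE₁ = s₁/√n₁ = 79/√149 = 6.4719; SE₂ = 57/√248 = 3.6195.
Independent samples, unequal variances: SE_diff = √(SE₁² + SE₂²) = √(41.88548961 + 13.10078025) = 7.4153.
z* = 2.576, so margin of error = 2.576 × 7.4153 = 19.1018.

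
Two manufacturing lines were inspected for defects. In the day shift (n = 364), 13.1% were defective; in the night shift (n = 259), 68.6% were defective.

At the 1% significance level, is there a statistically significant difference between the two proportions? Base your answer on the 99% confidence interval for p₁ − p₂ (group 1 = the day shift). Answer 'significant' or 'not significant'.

significant

Each SE is √(p̂(1−p̂)/n): √(0.1310·0.8690/364) = 0.01768 and √(0.6860·0.3140/259) = 0.02884.
SE(p̂₁ − p̂₂) = √(SE₁² + SE₂²) = √(0.0003125824 + 0.0008317456) = 0.03383, since the two samples are independent.
At 99% confidence z* = 2.576; margin = 2.576 × 0.03383 = 0.08715.
The difference is 0.1310 − 0.6860 = -0.5550, so the interval is -0.5550 ± 0.08715 = (-0.64215, -0.46785).
The interval (-0.64215, -0.46785) does not contain 0, so the difference is significant.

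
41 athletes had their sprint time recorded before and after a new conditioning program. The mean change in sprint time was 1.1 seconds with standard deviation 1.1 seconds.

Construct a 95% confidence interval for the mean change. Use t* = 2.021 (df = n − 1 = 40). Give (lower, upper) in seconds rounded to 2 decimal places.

(0.75, 1.45)

Paired design: SE = s_d/√n = 1.1/√41 = 0.1718.
t* = 2.021; margin of error = 2.021 × 0.1718 = 0.3472.
1.1 ± 0.3472 → (0.75, 1.45).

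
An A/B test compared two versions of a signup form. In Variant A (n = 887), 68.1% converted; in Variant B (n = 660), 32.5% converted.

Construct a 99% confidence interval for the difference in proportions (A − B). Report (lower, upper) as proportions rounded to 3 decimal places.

(0.294, 0.418)

The two standard errors are √(0.6810×0.3190/887) = 0.01565 and √(0.3250×0.6750/660) = 0.01823.
Because the samples are independent, SE_diff = √(0.01565² + 0.01823²) = 0.02403.
Using z* = 2.576 for 99%, ME = 2.576 × 0.02403 = 0.06190.
p̂₁ − p̂₂ = 0.3560; interval 0.3560 ± 0.06190 gives (0.294, 0.418).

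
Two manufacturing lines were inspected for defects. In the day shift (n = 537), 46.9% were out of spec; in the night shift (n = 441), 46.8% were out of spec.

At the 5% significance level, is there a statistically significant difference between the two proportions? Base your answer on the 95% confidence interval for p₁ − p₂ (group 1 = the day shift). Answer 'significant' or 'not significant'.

not significant

The two standard errors are √(0.4690×0.5310/537) = 0.02154 and √(0.4680×0.5320/441) = 0.02376.
Because the samples are independent, SE_diff = √(0.02154² + 0.02376²) = 0.03207.
Using z* = 1.960 for 95%, ME = 1.960 × 0.03207 = 0.06286.
p̂₁ − p̂₂ = 0.0010; interval 0.0010 ± 0.06286 gives (-0.06186, 0.06386).
The interval (-0.06186, 0.06386) contains 0, so the difference is not significant.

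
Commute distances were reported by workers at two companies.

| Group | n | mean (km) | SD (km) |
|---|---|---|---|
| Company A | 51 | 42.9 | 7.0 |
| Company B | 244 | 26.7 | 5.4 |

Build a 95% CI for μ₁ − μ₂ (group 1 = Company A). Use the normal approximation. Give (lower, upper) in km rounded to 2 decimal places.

Standard errors of each mean: 7.0/√51 = 0.9802 and 5.4/√244 = 0.3457.
SE(x̄₁ − x̄₂) = √(0.9802² + 0.3457²) = 1.0394 for independent samples with unequal variances.
With z* = 1.960, the margin is 1.960 × 1.0394 = 2.0372.
x̄₁ − x̄₂ = 42.9 − 26.7 = 16.2000; the interval is 16.2000 ± 2.0372 = (14.16, 18.24).

(14.16, 18.24)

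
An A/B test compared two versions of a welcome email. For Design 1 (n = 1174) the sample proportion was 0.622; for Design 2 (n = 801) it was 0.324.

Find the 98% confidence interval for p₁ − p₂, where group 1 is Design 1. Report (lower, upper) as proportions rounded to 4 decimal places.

(0.2474, 0.3486)

Each SE is √(p̂(1−p̂)/n): √(0.6220·0.3780/1174) = 0.01415 and √(0.3240·0.6760/801) = 0.01654.
SE(p̂₁ − p̂₂) = √(SE₁² + SE₂²) = √(0.0002002225 + 0.0002735716) = 0.02177, since the two samples are independent.
At 98% confidence z* = 2.326; margin = 2.326 × 0.02177 = 0.05064.
The difference is 0.6220 − 0.3240 = 0.2980, so the interval is 0.2980 ± 0.05064 = (0.2474, 0.3486).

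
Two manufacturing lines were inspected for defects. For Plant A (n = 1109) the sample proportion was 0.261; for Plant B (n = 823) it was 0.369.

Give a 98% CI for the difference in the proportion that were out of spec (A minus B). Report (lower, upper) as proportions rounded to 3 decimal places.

Each SE is √(p̂(1−p̂)/n): √(0.2610·0.7390/1109) = 0.01319 and √(0.3690·0.6310/823) = 0.01682.
SE(p̂₁ − p̂₂) = √(SE₁² + SE₂²) = √(0.0001739761 + 0.0002829124) = 0.02137, since the two samples are independent.
At 98% confidence z* = 2.326; margin = 2.326 × 0.02137 = 0.04971.
The difference is 0.2610 − 0.3690 = -0.1080, so the interval is -0.1080 ± 0.04971 = (-0.158, -0.058).

(-0.158, -0.058)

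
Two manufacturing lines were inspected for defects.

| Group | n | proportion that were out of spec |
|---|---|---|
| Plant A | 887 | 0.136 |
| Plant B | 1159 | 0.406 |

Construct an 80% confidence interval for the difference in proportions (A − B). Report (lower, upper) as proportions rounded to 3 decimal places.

(-0.294, -0.246)

SE₁ = √(p̂₁(1−p̂₁)/n₁) = √(0.1360·0.8640/887) = 0.01151; SE₂ = √(0.4060·0.5940/1159) = 0.01442.
Independent samples: SE of the difference = √(SE₁² + SE₂²) = √(0.0001324801 + 0.0002079364) = 0.01845.
z* for 80% confidence is 1.282, so the margin of error is 1.282 × 0.01845 = 0.02365.
Point estimate p̂₁ − p̂₂ = 0.1360 − 0.4060 = -0.2700.
-0.2700 ± 0.02365 → (-0.294, -0.246).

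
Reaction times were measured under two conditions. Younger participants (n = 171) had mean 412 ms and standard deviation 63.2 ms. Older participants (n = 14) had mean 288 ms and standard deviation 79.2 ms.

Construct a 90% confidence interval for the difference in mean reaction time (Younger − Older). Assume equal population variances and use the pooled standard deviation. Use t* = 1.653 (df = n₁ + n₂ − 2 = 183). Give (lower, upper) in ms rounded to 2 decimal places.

Pooled variance s_p² = [170·63.2² + 13·79.2²] / (171+14−2) = 4156.0936, so s_p = 64.4678.
SE_diff = s_p·√(1/n₁ + 1/n₂) = 64.4678·√(1/171 + 1/14) = 17.9212.
t* = 1.653; margin = 1.653 × 17.9212 = 29.6237.
Difference = 412 − 288 = 124.0000.
124.0000 ± 29.6237 → (94.38, 153.62).

(94.38, 153.62)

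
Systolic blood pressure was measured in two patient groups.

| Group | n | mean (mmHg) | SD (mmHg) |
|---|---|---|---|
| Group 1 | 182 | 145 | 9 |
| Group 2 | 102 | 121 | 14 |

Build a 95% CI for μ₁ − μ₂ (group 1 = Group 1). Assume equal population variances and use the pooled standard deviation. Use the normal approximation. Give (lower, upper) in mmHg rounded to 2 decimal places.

Pooled variance s_p² = [181·9² + 101·14²] / (182+102−2) = 122.1879, so s_p = 11.0539.
SE_diff = s_p·√(1/n₁ + 1/n₂) = 11.0539·√(1/182 + 1/102) = 1.3672.
z* = 1.960; margin = 1.960 × 1.3672 = 2.6797.
Difference = 145 − 121 = 24.0000.
24.0000 ± 2.6797 → (21.32, 26.68).

(21.32, 26.68)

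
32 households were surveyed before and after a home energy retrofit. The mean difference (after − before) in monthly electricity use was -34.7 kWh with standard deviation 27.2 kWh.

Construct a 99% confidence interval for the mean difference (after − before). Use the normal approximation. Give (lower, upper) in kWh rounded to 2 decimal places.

This is a matched-pairs design, so SE = s_d/√n = 27.2/√32 = 4.8083.
Margin = 2.576 × 4.8083 = 12.3862; the interval is -34.7 ± 12.3862 = (-47.09, -22.31).

(-47.09, -22.31)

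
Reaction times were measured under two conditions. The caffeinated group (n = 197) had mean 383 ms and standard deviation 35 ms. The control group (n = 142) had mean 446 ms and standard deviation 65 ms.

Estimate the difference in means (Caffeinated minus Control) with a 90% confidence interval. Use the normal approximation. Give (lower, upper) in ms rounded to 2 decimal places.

(-72.87, -53.13)

Standard errors of each mean: 35/√197 = 2.4936 and 65/√142 = 5.4547.
SE(x̄₁ − x̄₂) = √(2.4936² + 5.4547²) = 5.9976 for independent samples with unequal variances.
With z* = 1.645, the margin is 1.645 × 5.9976 = 9.8661.
x̄₁ − x̄₂ = 383 − 446 = -63.0000; the interval is -63.0000 ± 9.8661 = (-72.87, -53.13).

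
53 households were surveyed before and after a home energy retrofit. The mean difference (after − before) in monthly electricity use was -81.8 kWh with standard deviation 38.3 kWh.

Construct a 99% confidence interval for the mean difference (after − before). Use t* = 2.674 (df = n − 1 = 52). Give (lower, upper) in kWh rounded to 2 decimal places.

This is a matched-pairs design, so SE = s_d/√n = 38.3/√53 = 5.2609.
Margin = 2.674 × 5.2609 = 14.0676; the interval is -81.8 ± 14.0676 = (-95.87, -67.73).

(-95.87, -67.73)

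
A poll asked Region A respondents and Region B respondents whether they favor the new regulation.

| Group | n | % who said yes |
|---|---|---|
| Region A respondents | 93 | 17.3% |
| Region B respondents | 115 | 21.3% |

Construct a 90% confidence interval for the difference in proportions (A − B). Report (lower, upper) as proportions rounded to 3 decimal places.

The two standard errors are √(0.1730×0.8270/93) = 0.03922 and √(0.2130×0.7870/115) = 0.03818.
Because the samples are independent, SE_diff = √(0.03922² + 0.03818²) = 0.05474.
Using z* = 1.645 for 90%, ME = 1.645 × 0.05474 = 0.09005.
p̂₁ − p̂₂ = -0.0400; interval -0.0400 ± 0.09005 gives (-0.130, 0.050).

(-0.130, 0.050)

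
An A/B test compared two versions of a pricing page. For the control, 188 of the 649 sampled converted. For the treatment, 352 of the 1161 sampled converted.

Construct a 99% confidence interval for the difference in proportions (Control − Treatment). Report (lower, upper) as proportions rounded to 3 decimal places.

(-0.071, 0.044)

p̂₁ = 188/649 = 0.2897 and p̂₂ = 352/1161 = 0.3032.
SE₁ = √(p̂₁(1−p̂₁)/n₁) = √(0.2897·0.7103/649) = 0.01781; SE₂ = √(0.3032·0.6968/1161) = 0.01349.
Independent samples: SE of the difference = √(SE₁² + SE₂²) = √(0.0003171961 + 0.0001819801) = 0.02234.
z* for 99% confidence is 2.576, so the margin of error is 2.576 × 0.02234 = 0.05755.
Point estimate p̂₁ − p̂₂ = 0.2897 − 0.3032 = -0.0135.
-0.0135 ± 0.05755 → (-0.071, 0.044).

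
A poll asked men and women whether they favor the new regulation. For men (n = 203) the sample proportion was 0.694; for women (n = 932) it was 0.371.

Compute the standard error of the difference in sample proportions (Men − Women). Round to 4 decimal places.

0.0360

The two standard errors are √(0.6940×0.3060/203) = 0.03234 and √(0.3710×0.6290/932) = 0.01582.
Because the samples are independent, SE_diff = √(0.03234² + 0.01582²) = 0.03600.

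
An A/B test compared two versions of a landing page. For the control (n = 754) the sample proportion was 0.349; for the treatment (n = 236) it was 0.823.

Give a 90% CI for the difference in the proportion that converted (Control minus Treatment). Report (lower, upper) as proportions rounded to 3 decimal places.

(-0.524, -0.424)

Each SE is √(p̂(1−p̂)/n): √(0.3490·0.6510/754) = 0.01736 and √(0.8230·0.1770/236) = 0.02484.
SE(p̂₁ − p̂₂) = √(SE₁² + SE₂²) = √(0.0003013696 + 0.0006170256) = 0.03031, since the two samples are independent.
At 90% confidence z* = 1.645; margin = 1.645 × 0.03031 = 0.04986.
The difference is 0.3490 − 0.8230 = -0.4740, so the interval is -0.4740 ± 0.04986 = (-0.524, -0.424).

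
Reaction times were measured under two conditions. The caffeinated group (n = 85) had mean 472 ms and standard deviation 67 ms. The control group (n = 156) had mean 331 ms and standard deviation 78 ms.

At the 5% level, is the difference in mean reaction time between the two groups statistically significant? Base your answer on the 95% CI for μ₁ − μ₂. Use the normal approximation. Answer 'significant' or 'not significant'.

SE₁ = s₁/√n₁ = 67/√85 = 7.2672; SE₂ = 78/√156 = 6.2450.
Independent samples, unequal variances: SE_diff = √(SE₁² + SE₂²) = √(52.81219584 + 39.000025) = 9.5819.
z* = 1.960, so margin of error = 1.960 × 9.5819 = 18.7805.
Difference in means = 472 − 331 = 141.0000.
141.0000 ± 18.7805 → (122.2195, 159.7805).
The interval (122.2195, 159.7805) does not contain 0, so the difference is significant.

significant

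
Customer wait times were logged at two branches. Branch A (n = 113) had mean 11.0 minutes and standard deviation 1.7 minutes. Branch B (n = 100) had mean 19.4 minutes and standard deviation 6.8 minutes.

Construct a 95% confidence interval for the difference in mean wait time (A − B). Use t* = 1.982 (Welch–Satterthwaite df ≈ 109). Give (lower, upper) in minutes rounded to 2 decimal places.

(-9.78, -7.02)

SE₁ = s₁/√n₁ = 1.7/√113 = 0.1599; SE₂ = 6.8/√100 = 0.6800.
Independent samples, unequal variances: SE_diff = √(SE₁² + SE₂²) = √(0.02556801 + 0.4624) = 0.6985.
t* = 1.982, so margin of error = 1.982 × 0.6985 = 1.3844.
Difference in means = 11.0 − 19.4 = -8.4000.
-8.4000 ± 1.3844 → (-9.78, -7.02).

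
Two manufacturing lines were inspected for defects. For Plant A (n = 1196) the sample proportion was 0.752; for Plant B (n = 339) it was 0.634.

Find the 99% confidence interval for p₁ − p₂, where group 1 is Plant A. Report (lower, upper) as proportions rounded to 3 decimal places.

Each SE is √(p̂(1−p̂)/n): √(0.7520·0.2480/1196) = 0.01249 and √(0.6340·0.3660/339) = 0.02616.
SE(p̂₁ − p̂₂) = √(SE₁² + SE₂²) = √(0.0001560001 + 0.0006843456) = 0.02899, since the two samples are independent.
At 99% confidence z* = 2.576; margin = 2.576 × 0.02899 = 0.07468.
The difference is 0.7520 − 0.6340 = 0.1180, so the interval is 0.1180 ± 0.07468 = (0.043, 0.193).

(0.043, 0.193)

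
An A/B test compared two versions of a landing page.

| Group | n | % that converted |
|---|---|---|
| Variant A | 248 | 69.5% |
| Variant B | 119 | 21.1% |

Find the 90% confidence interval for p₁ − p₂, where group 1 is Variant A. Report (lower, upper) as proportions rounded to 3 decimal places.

(0.406, 0.562)

SE₁ = √(p̂₁(1−p̂₁)/n₁) = √(0.6950·0.3050/248) = 0.02924; SE₂ = √(0.2110·0.7890/119) = 0.03740.
Independent samples: SE of the difference = √(SE₁² + SE₂²) = √(0.0008549776 + 0.00139876) = 0.04747.
z* for 90% confidence is 1.645, so the margin of error is 1.645 × 0.04747 = 0.07809.
Point estimate p̂₁ − p̂₂ = 0.6950 − 0.2110 = 0.4840.
0.4840 ± 0.07809 → (0.406, 0.562).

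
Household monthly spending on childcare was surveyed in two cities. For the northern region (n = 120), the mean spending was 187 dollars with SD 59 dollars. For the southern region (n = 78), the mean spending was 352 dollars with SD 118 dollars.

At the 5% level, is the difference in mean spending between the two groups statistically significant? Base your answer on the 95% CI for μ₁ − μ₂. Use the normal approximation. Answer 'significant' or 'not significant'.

significant

Standard errors of each mean: 59/√120 = 5.3859 and 118/√78 = 13.3609.
SE(x̄₁ − x̄₂) = √(5.3859² + 13.3609²) = 14.4056 for independent samples with unequal variances.
With z* = 1.960, the margin is 1.960 × 14.4056 = 28.2350.
x̄₁ − x̄₂ = 187 − 352 = -165.0000; the interval is -165.0000 ± 28.2350 = (-193.2350, -136.7650).
The interval (-193.2350, -136.7650) does not contain 0, so the difference is significant.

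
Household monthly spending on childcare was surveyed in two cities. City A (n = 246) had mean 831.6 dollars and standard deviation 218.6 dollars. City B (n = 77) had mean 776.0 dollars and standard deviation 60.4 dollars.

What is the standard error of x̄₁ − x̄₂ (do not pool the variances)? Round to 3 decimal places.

15.544

Standard errors of each mean: 218.6/√246 = 13.9374 and 60.4/√77 = 6.8832.
SE(x̄₁ − x̄₂) = √(13.9374² + 6.8832²) = 15.5444 for independent samples with unequal variances.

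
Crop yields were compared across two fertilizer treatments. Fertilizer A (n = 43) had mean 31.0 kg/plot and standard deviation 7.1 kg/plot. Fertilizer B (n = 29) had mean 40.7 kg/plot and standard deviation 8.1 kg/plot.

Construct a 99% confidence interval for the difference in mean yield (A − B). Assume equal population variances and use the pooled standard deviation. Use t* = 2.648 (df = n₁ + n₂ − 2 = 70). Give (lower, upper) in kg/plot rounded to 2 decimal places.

Pooled variance s_p² = [42·7.1² + 28·8.1²] / (43+29−2) = 56.4900, so s_p = 7.5160.
SE_diff = s_p·√(1/n₁ + 1/n₂) = 7.5160·√(1/43 + 1/29) = 1.8060.
t* = 2.648; margin = 2.648 × 1.8060 = 4.7823.
Difference = 31.0 − 40.7 = -9.7000.
-9.7000 ± 4.7823 → (-14.48, -4.92).

(-14.48, -4.92)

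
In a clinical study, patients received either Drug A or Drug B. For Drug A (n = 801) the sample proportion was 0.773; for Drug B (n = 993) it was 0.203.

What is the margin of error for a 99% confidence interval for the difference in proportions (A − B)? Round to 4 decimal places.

0.0503

Each SE is √(p̂(1−p̂)/n): √(0.7730·0.2270/801) = 0.01480 and √(0.2030·0.7970/993) = 0.01276.
SE(p̂₁ − p̂₂) = √(SE₁² + SE₂²) = √(0.00021904 + 0.0001628176) = 0.01954, since the two samples are independent.
At 99% confidence z* = 2.576; margin = 2.576 × 0.01954 = 0.05034.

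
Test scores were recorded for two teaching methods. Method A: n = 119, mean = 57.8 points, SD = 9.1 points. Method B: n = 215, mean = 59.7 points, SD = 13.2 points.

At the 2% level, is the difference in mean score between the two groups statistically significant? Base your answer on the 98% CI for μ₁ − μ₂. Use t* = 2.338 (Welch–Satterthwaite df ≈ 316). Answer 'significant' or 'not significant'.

not significant

SE₁ = s₁/√n₁ = 9.1/√119 = 0.8342; SE₂ = 13.2/√215 = 0.9002.
Independent samples, unequal variances: SE_diff = √(SE₁² + SE₂²) = √(0.69588964 + 0.81036004) = 1.2273.
t* = 2.338, so margin of error = 2.338 × 1.2273 = 2.8694.
Difference in means = 57.8 − 59.7 = -1.9000.
-1.9000 ± 2.8694 → (-4.7694, 0.9694).
The interval (-4.7694, 0.9694) contains 0, so the difference is not significant.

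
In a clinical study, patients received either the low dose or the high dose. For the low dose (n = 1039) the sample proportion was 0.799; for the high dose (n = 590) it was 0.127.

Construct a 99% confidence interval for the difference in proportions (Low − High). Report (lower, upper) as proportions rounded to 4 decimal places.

(0.6243, 0.7197)

SE₁ = √(p̂₁(1−p̂₁)/n₁) = √(0.7990·0.2010/1039) = 0.01243; SE₂ = √(0.1270·0.8730/590) = 0.01371.
Independent samples: SE of the difference = √(SE₁² + SE₂²) = √(0.0001545049 + 0.0001879641) = 0.01851.
z* for 99% confidence is 2.576, so the margin of error is 2.576 × 0.01851 = 0.04768.
Point estimate p̂₁ − p̂₂ = 0.7990 − 0.1270 = 0.6720.
0.6720 ± 0.04768 → (0.6243, 0.7197).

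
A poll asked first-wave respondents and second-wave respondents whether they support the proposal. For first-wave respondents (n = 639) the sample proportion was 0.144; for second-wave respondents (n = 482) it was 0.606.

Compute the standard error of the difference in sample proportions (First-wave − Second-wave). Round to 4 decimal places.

0.0262

SE₁ = √(p̂₁(1−p̂₁)/n₁) = √(0.1440·0.8560/639) = 0.01389; SE₂ = √(0.6060·0.3940/482) = 0.02226.
Independent samples: SE of the difference = √(SE₁² + SE₂²) = √(0.0001929321 + 0.0004955076) = 0.02624.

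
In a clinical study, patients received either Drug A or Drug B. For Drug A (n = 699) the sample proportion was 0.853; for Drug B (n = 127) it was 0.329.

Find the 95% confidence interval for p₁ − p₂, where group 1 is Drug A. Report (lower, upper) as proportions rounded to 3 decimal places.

(0.438, 0.610)

The two standard errors are √(0.8530×0.1470/699) = 0.01339 and √(0.3290×0.6710/127) = 0.04169.
Because the samples are independent, SE_diff = √(0.01339² + 0.04169²) = 0.04379.
Using z* = 1.960 for 95%, ME = 1.960 × 0.04379 = 0.08583.
p̂₁ − p̂₂ = 0.5240; interval 0.5240 ± 0.08583 gives (0.438, 0.610).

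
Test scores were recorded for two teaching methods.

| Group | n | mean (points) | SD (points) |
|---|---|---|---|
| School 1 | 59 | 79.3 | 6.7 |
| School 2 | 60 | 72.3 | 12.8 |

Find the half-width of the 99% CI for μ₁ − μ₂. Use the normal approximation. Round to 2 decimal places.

4.81

SE₁ = s₁/√n₁ = 6.7/√59 = 0.8723; SE₂ = 12.8/√60 = 1.6525.
Independent samples, unequal variances: SE_diff = √(SE₁² + SE₂²) = √(0.76090729 + 2.73075625) = 1.8686.
z* = 2.576, so margin of error = 2.576 × 1.8686 = 4.8135.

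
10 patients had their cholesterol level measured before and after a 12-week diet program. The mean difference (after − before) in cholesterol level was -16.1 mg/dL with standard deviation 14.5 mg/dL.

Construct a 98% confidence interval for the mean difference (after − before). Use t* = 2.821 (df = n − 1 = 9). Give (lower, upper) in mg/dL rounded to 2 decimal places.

This is a matched-pairs design, so SE = s_d/√n = 14.5/√10 = 4.5853.
Margin = 2.821 × 4.5853 = 12.9351; the interval is -16.1 ± 12.9351 = (-29.04, -3.16).

(-29.04, -3.16)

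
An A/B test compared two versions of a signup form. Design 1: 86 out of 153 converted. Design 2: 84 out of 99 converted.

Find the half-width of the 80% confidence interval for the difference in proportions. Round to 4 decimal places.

0.0691

First, p̂₁ = 86/153 = 0.5621; p̂₂ = 84/99 = 0.8485.
The two standard errors are √(0.5621×0.4379/153) = 0.04011 and √(0.8485×0.1515/99) = 0.03603.
Because the samples are independent, SE_diff = √(0.04011² + 0.03603²) = 0.05392.
Using z* = 1.282 for 80%, ME = 1.282 × 0.05392 = 0.06913.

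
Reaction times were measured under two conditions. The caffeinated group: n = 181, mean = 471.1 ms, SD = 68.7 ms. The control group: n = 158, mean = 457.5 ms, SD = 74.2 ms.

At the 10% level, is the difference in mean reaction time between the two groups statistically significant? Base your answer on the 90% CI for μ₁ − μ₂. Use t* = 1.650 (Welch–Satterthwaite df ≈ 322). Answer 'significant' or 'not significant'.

significant

SE₁ = s₁/√n₁ = 68.7/√181 = 5.1064; SE₂ = 74.2/√158 = 5.9030.
Independent samples, unequal variances: SE_diff = √(SE₁² + SE₂²) = √(26.07532096 + 34.845409) = 7.8052.
t* = 1.650, so margin of error = 1.650 × 7.8052 = 12.8786.
Difference in means = 471.1 − 457.5 = 13.6000.
13.6000 ± 12.8786 → (0.7214, 26.4786).
The interval (0.7214, 26.4786) does not contain 0, so the difference is significant.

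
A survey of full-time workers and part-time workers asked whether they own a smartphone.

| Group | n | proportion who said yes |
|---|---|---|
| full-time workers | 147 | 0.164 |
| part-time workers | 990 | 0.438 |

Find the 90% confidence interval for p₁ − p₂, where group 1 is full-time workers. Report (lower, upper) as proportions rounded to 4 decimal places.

SE₁ = √(p̂₁(1−p̂₁)/n₁) = √(0.1640·0.8360/147) = 0.03054; SE₂ = √(0.4380·0.5620/990) = 0.01577.
Independent samples: SE of the difference = √(SE₁² + SE₂²) = √(0.0009326916 + 0.0002486929) = 0.03437.
z* for 90% confidence is 1.645, so the margin of error is 1.645 × 0.03437 = 0.05654.
Point estimate p̂₁ − p̂₂ = 0.1640 − 0.4380 = -0.2740.
-0.2740 ± 0.05654 → (-0.3305, -0.2175).

(-0.3305, -0.2175)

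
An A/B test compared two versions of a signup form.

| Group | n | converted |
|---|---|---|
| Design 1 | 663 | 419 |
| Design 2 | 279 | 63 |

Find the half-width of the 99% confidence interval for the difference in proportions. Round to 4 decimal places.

0.0805

Sample proportions: 419/663 = 0.6320, 63/279 = 0.2258.
Each SE is √(p̂(1−p̂)/n): √(0.6320·0.3680/663) = 0.01873 and √(0.2258·0.7742/279) = 0.02503.
SE(p̂₁ − p̂₂) = √(SE₁² + SE₂²) = √(0.0003508129 + 0.0006265009) = 0.03126, since the two samples are independent.
At 99% confidence z* = 2.576; margin = 2.576 × 0.03126 = 0.08053.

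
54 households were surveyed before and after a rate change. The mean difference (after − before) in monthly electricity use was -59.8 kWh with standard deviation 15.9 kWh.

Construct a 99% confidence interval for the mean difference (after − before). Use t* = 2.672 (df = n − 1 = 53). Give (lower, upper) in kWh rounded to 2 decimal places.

This is a matched-pairs design, so SE = s_d/√n = 15.9/√54 = 2.1637.
Margin = 2.672 × 2.1637 = 5.7814; the interval is -59.8 ± 5.7814 = (-65.58, -54.02).

(-65.58, -54.02)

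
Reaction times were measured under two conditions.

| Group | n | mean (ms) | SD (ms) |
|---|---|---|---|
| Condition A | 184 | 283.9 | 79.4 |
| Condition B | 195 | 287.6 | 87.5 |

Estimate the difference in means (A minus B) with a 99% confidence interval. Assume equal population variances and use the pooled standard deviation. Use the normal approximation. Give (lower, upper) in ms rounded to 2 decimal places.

(-25.85, 18.45)

Pooled variance s_p² = [183·79.4² + 194·87.5²] / (184+195−2) = 7000.0275, so s_p = 83.6662.
SE_diff = s_p·√(1/n₁ + 1/n₂) = 83.6662·√(1/184 + 1/195) = 8.5989.
z* = 2.576; margin = 2.576 × 8.5989 = 22.1508.
Difference = 283.9 − 287.6 = -3.7000.
-3.7000 ± 22.1508 → (-25.85, 18.45).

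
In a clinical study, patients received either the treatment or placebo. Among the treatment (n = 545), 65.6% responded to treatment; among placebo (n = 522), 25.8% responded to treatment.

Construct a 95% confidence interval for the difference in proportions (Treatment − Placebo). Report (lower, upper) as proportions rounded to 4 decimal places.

The two standard errors are √(0.6560×0.3440/545) = 0.02035 and √(0.2580×0.7420/522) = 0.01915.
Because the samples are independent, SE_diff = √(0.02035² + 0.01915²) = 0.02794.
Using z* = 1.960 for 95%, ME = 1.960 × 0.02794 = 0.05476.
p̂₁ − p̂₂ = 0.3980; interval 0.3980 ± 0.05476 gives (0.3432, 0.4528).

(0.3432, 0.4528)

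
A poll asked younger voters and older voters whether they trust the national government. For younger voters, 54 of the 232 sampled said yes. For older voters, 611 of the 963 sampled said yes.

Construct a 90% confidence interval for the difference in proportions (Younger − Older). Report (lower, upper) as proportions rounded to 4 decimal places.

First, p̂₁ = 54/232 = 0.2328; p̂₂ = 611/963 = 0.6345.
The two standard errors are √(0.2328×0.7672/232) = 0.02775 and √(0.6345×0.3655/963) = 0.01552.
Because the samples are independent, SE_diff = √(0.02775² + 0.01552²) = 0.03180.
Using z* = 1.645 for 90%, ME = 1.645 × 0.03180 = 0.05231.
p̂₁ − p̂₂ = -0.4017; interval -0.4017 ± 0.05231 gives (-0.4540, -0.3494).

(-0.4540, -0.3494)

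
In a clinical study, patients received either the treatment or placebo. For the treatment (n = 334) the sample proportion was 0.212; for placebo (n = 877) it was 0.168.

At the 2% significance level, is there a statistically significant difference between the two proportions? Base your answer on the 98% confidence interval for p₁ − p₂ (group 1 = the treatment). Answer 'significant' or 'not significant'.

SE₁ = √(p̂₁(1−p̂₁)/n₁) = √(0.2120·0.7880/334) = 0.02236; SE₂ = √(0.1680·0.8320/877) = 0.01262.
Independent samples: SE of the difference = √(SE₁² + SE₂²) = √(0.0004999696 + 0.0001592644) = 0.02568.
z* for 98% confidence is 2.326, so the margin of error is 2.326 × 0.02568 = 0.05973.
Point estimate p̂₁ − p̂₂ = 0.2120 − 0.1680 = 0.0440.
0.0440 ± 0.05973 → (-0.01573, 0.10373).
The interval (-0.01573, 0.10373) contains 0, so the difference is not significant.

not significant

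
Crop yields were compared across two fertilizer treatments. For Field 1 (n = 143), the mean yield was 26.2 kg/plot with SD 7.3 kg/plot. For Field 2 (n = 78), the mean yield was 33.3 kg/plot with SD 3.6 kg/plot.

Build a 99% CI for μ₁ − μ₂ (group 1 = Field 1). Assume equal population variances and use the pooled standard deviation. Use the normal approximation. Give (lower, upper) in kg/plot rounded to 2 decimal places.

(-9.37, -4.83)

Pooled variance s_p² = [142·7.3² + 77·3.6²] / (143+78−2) = 39.1100, so s_p = 6.2538.
SE_diff = s_p·√(1/n₁ + 1/n₂) = 6.2538·√(1/143 + 1/78) = 0.8803.
z* = 2.576; margin = 2.576 × 0.8803 = 2.2677.
Difference = 26.2 − 33.3 = -7.1000.
-7.1000 ± 2.2677 → (-9.37, -4.83).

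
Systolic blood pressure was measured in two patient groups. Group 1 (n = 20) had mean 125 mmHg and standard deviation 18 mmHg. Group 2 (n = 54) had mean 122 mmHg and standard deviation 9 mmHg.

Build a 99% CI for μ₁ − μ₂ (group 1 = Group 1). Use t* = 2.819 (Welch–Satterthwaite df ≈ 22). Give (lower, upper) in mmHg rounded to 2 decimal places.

Per-group SEs: s₁/√n₁ = 18/√20 = 4.0249, s₂/√n₂ = 9/√54 = 1.2247.
Unpooled SE of the difference: √(16.19982001 + 1.49989009) = 4.2071.
Margin of error = t* · SE = 2.819 × 4.2071 = 11.8598.
x̄₁ − x̄₂ = 125 − 122 = 3.0000.
CI: 3.0000 ± 11.8598 = (-8.86, 14.86).

(-8.86, 14.86)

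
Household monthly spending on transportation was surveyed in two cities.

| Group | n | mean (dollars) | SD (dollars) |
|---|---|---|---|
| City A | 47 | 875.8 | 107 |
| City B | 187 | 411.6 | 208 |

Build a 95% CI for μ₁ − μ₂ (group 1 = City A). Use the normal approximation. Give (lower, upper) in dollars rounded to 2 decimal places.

Standard errors of each mean: 107/√47 = 15.6076 and 208/√187 = 15.2105.
SE(x̄₁ − x̄₂) = √(15.6076² + 15.2105²) = 21.7935 for independent samples with unequal variances.
With z* = 1.960, the margin is 1.960 × 21.7935 = 42.7153.
x̄₁ − x̄₂ = 875.8 − 411.6 = 464.2000; the interval is 464.2000 ± 42.7153 = (421.48, 506.92).

(421.48, 506.92)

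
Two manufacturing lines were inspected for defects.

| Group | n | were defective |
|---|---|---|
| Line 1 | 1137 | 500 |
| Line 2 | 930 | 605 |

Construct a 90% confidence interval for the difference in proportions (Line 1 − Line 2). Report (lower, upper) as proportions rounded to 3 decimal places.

(-0.246, -0.175)

Sample proportions: 500/1137 = 0.4398, 605/930 = 0.6505.
Each SE is √(p̂(1−p̂)/n): √(0.4398·0.5602/1137) = 0.01472 and √(0.6505·0.3495/930) = 0.01564.
SE(p̂₁ − p̂₂) = √(SE₁² + SE₂²) = √(0.0002166784 + 0.0002446096) = 0.02148, since the two samples are independent.
At 90% confidence z* = 1.645; margin = 1.645 × 0.02148 = 0.03533.
The difference is 0.4398 − 0.6505 = -0.2107, so the interval is -0.2107 ± 0.03533 = (-0.246, -0.175).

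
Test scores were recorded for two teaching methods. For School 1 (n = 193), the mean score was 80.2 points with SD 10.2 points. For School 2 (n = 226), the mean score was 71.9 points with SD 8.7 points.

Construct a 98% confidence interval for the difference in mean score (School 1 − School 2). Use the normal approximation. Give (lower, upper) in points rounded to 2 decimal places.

Per-group SEs: s₁/√n₁ = 10.2/√193 = 0.7342, s₂/√n₂ = 8.7/√226 = 0.5787.
Unpooled SE of the difference: √(0.53904964 + 0.33489369) = 0.9348.
Margin of error = z* · SE = 2.326 × 0.9348 = 2.1743.
x̄₁ − x̄₂ = 80.2 − 71.9 = 8.3000.
CI: 8.3000 ± 2.1743 = (6.13, 10.47).

(6.13, 10.47)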